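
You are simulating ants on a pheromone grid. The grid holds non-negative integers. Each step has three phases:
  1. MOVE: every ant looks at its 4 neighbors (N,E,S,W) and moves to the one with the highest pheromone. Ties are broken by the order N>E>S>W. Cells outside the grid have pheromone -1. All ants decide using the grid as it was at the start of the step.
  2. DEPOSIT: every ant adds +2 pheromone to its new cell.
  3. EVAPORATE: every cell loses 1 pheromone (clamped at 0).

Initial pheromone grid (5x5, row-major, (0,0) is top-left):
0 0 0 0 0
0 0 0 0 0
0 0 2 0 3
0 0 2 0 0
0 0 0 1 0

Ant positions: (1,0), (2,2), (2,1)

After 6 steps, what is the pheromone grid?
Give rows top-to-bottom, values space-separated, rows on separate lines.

After step 1: ants at (0,0),(3,2),(2,2)
  1 0 0 0 0
  0 0 0 0 0
  0 0 3 0 2
  0 0 3 0 0
  0 0 0 0 0
After step 2: ants at (0,1),(2,2),(3,2)
  0 1 0 0 0
  0 0 0 0 0
  0 0 4 0 1
  0 0 4 0 0
  0 0 0 0 0
After step 3: ants at (0,2),(3,2),(2,2)
  0 0 1 0 0
  0 0 0 0 0
  0 0 5 0 0
  0 0 5 0 0
  0 0 0 0 0
After step 4: ants at (0,3),(2,2),(3,2)
  0 0 0 1 0
  0 0 0 0 0
  0 0 6 0 0
  0 0 6 0 0
  0 0 0 0 0
After step 5: ants at (0,4),(3,2),(2,2)
  0 0 0 0 1
  0 0 0 0 0
  0 0 7 0 0
  0 0 7 0 0
  0 0 0 0 0
After step 6: ants at (1,4),(2,2),(3,2)
  0 0 0 0 0
  0 0 0 0 1
  0 0 8 0 0
  0 0 8 0 0
  0 0 0 0 0

0 0 0 0 0
0 0 0 0 1
0 0 8 0 0
0 0 8 0 0
0 0 0 0 0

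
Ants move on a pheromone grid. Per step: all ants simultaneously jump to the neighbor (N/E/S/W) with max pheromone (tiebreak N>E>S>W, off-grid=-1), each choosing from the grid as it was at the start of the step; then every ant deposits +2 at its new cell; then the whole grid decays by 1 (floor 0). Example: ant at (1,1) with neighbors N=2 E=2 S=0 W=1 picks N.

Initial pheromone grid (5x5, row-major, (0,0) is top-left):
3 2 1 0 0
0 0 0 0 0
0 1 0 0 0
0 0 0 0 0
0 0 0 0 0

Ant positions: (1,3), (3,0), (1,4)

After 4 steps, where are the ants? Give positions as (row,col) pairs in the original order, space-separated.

Step 1: ant0:(1,3)->N->(0,3) | ant1:(3,0)->N->(2,0) | ant2:(1,4)->N->(0,4)
  grid max=2 at (0,0)
Step 2: ant0:(0,3)->E->(0,4) | ant1:(2,0)->N->(1,0) | ant2:(0,4)->W->(0,3)
  grid max=2 at (0,3)
Step 3: ant0:(0,4)->W->(0,3) | ant1:(1,0)->N->(0,0) | ant2:(0,3)->E->(0,4)
  grid max=3 at (0,3)
Step 4: ant0:(0,3)->E->(0,4) | ant1:(0,0)->E->(0,1) | ant2:(0,4)->W->(0,3)
  grid max=4 at (0,3)

(0,4) (0,1) (0,3)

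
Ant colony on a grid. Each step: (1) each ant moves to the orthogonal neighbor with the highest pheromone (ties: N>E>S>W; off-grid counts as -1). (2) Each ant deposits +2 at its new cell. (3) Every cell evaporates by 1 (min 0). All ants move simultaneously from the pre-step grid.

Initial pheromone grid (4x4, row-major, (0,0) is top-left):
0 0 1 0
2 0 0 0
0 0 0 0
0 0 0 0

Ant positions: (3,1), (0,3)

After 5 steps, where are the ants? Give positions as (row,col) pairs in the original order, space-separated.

Step 1: ant0:(3,1)->N->(2,1) | ant1:(0,3)->W->(0,2)
  grid max=2 at (0,2)
Step 2: ant0:(2,1)->N->(1,1) | ant1:(0,2)->E->(0,3)
  grid max=1 at (0,2)
Step 3: ant0:(1,1)->N->(0,1) | ant1:(0,3)->W->(0,2)
  grid max=2 at (0,2)
Step 4: ant0:(0,1)->E->(0,2) | ant1:(0,2)->W->(0,1)
  grid max=3 at (0,2)
Step 5: ant0:(0,2)->W->(0,1) | ant1:(0,1)->E->(0,2)
  grid max=4 at (0,2)

(0,1) (0,2)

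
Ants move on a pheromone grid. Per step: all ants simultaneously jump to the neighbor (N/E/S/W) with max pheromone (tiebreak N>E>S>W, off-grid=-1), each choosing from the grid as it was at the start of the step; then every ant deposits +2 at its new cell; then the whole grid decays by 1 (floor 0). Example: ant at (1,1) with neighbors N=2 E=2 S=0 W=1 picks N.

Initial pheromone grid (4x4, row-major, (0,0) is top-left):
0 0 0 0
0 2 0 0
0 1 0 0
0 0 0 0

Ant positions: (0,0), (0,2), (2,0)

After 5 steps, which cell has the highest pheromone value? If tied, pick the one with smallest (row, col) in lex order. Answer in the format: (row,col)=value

Answer: (2,1)=6

Derivation:
Step 1: ant0:(0,0)->E->(0,1) | ant1:(0,2)->E->(0,3) | ant2:(2,0)->E->(2,1)
  grid max=2 at (2,1)
Step 2: ant0:(0,1)->S->(1,1) | ant1:(0,3)->S->(1,3) | ant2:(2,1)->N->(1,1)
  grid max=4 at (1,1)
Step 3: ant0:(1,1)->S->(2,1) | ant1:(1,3)->N->(0,3) | ant2:(1,1)->S->(2,1)
  grid max=4 at (2,1)
Step 4: ant0:(2,1)->N->(1,1) | ant1:(0,3)->S->(1,3) | ant2:(2,1)->N->(1,1)
  grid max=6 at (1,1)
Step 5: ant0:(1,1)->S->(2,1) | ant1:(1,3)->N->(0,3) | ant2:(1,1)->S->(2,1)
  grid max=6 at (2,1)
Final grid:
  0 0 0 1
  0 5 0 0
  0 6 0 0
  0 0 0 0
Max pheromone 6 at (2,1)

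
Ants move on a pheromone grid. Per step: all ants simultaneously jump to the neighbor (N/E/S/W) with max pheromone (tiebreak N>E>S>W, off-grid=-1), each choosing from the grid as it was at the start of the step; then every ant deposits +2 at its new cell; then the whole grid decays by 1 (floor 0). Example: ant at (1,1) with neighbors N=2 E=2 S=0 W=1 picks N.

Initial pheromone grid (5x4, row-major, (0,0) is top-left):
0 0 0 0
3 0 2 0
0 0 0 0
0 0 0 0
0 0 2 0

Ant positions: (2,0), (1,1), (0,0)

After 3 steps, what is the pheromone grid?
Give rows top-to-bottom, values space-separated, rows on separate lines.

After step 1: ants at (1,0),(1,0),(1,0)
  0 0 0 0
  8 0 1 0
  0 0 0 0
  0 0 0 0
  0 0 1 0
After step 2: ants at (0,0),(0,0),(0,0)
  5 0 0 0
  7 0 0 0
  0 0 0 0
  0 0 0 0
  0 0 0 0
After step 3: ants at (1,0),(1,0),(1,0)
  4 0 0 0
  12 0 0 0
  0 0 0 0
  0 0 0 0
  0 0 0 0

4 0 0 0
12 0 0 0
0 0 0 0
0 0 0 0
0 0 0 0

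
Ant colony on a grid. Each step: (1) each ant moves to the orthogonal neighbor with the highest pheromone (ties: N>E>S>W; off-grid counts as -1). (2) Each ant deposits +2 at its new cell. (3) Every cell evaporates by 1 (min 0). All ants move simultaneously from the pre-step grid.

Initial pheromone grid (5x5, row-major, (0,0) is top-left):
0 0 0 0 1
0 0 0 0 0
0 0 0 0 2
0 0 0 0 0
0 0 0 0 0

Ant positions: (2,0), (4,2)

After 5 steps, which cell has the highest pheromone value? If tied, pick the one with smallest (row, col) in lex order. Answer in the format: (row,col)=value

Step 1: ant0:(2,0)->N->(1,0) | ant1:(4,2)->N->(3,2)
  grid max=1 at (1,0)
Step 2: ant0:(1,0)->N->(0,0) | ant1:(3,2)->N->(2,2)
  grid max=1 at (0,0)
Step 3: ant0:(0,0)->E->(0,1) | ant1:(2,2)->N->(1,2)
  grid max=1 at (0,1)
Step 4: ant0:(0,1)->E->(0,2) | ant1:(1,2)->N->(0,2)
  grid max=3 at (0,2)
Step 5: ant0:(0,2)->E->(0,3) | ant1:(0,2)->E->(0,3)
  grid max=3 at (0,3)
Final grid:
  0 0 2 3 0
  0 0 0 0 0
  0 0 0 0 0
  0 0 0 0 0
  0 0 0 0 0
Max pheromone 3 at (0,3)

Answer: (0,3)=3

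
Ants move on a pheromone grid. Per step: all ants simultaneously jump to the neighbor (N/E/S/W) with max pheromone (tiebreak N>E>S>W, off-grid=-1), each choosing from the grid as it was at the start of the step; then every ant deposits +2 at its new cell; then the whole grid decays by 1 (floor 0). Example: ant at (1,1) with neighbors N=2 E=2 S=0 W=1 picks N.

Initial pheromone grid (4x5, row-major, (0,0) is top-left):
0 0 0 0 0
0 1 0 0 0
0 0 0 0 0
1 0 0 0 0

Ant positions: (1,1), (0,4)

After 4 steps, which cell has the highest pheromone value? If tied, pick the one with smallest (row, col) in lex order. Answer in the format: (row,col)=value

Step 1: ant0:(1,1)->N->(0,1) | ant1:(0,4)->S->(1,4)
  grid max=1 at (0,1)
Step 2: ant0:(0,1)->E->(0,2) | ant1:(1,4)->N->(0,4)
  grid max=1 at (0,2)
Step 3: ant0:(0,2)->E->(0,3) | ant1:(0,4)->S->(1,4)
  grid max=1 at (0,3)
Step 4: ant0:(0,3)->E->(0,4) | ant1:(1,4)->N->(0,4)
  grid max=3 at (0,4)
Final grid:
  0 0 0 0 3
  0 0 0 0 0
  0 0 0 0 0
  0 0 0 0 0
Max pheromone 3 at (0,4)

Answer: (0,4)=3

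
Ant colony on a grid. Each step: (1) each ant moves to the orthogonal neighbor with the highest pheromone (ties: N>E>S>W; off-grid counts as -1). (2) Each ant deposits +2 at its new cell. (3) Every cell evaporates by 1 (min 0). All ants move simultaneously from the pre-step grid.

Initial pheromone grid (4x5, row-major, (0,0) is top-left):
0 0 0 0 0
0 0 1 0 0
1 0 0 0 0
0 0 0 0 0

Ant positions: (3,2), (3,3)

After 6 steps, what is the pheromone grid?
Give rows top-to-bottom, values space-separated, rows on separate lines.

After step 1: ants at (2,2),(2,3)
  0 0 0 0 0
  0 0 0 0 0
  0 0 1 1 0
  0 0 0 0 0
After step 2: ants at (2,3),(2,2)
  0 0 0 0 0
  0 0 0 0 0
  0 0 2 2 0
  0 0 0 0 0
After step 3: ants at (2,2),(2,3)
  0 0 0 0 0
  0 0 0 0 0
  0 0 3 3 0
  0 0 0 0 0
After step 4: ants at (2,3),(2,2)
  0 0 0 0 0
  0 0 0 0 0
  0 0 4 4 0
  0 0 0 0 0
After step 5: ants at (2,2),(2,3)
  0 0 0 0 0
  0 0 0 0 0
  0 0 5 5 0
  0 0 0 0 0
After step 6: ants at (2,3),(2,2)
  0 0 0 0 0
  0 0 0 0 0
  0 0 6 6 0
  0 0 0 0 0

0 0 0 0 0
0 0 0 0 0
0 0 6 6 0
0 0 0 0 0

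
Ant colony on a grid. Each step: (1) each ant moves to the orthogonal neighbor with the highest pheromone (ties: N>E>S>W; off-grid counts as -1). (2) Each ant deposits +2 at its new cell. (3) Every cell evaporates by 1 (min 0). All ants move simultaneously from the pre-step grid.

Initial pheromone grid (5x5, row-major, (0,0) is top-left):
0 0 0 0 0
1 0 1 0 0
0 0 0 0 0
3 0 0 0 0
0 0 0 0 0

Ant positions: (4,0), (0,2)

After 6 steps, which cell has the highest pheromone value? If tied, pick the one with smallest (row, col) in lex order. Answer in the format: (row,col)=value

Answer: (3,0)=3

Derivation:
Step 1: ant0:(4,0)->N->(3,0) | ant1:(0,2)->S->(1,2)
  grid max=4 at (3,0)
Step 2: ant0:(3,0)->N->(2,0) | ant1:(1,2)->N->(0,2)
  grid max=3 at (3,0)
Step 3: ant0:(2,0)->S->(3,0) | ant1:(0,2)->S->(1,2)
  grid max=4 at (3,0)
Step 4: ant0:(3,0)->N->(2,0) | ant1:(1,2)->N->(0,2)
  grid max=3 at (3,0)
Step 5: ant0:(2,0)->S->(3,0) | ant1:(0,2)->S->(1,2)
  grid max=4 at (3,0)
Step 6: ant0:(3,0)->N->(2,0) | ant1:(1,2)->N->(0,2)
  grid max=3 at (3,0)
Final grid:
  0 0 1 0 0
  0 0 1 0 0
  1 0 0 0 0
  3 0 0 0 0
  0 0 0 0 0
Max pheromone 3 at (3,0)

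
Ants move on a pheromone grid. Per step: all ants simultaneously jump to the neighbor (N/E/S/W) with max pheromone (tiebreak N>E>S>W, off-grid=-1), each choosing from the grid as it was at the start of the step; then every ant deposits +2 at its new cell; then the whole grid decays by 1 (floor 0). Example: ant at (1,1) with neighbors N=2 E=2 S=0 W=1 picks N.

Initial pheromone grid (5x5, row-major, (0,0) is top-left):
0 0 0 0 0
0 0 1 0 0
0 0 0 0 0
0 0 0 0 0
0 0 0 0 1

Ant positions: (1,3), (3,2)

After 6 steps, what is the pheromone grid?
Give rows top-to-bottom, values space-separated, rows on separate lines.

After step 1: ants at (1,2),(2,2)
  0 0 0 0 0
  0 0 2 0 0
  0 0 1 0 0
  0 0 0 0 0
  0 0 0 0 0
After step 2: ants at (2,2),(1,2)
  0 0 0 0 0
  0 0 3 0 0
  0 0 2 0 0
  0 0 0 0 0
  0 0 0 0 0
After step 3: ants at (1,2),(2,2)
  0 0 0 0 0
  0 0 4 0 0
  0 0 3 0 0
  0 0 0 0 0
  0 0 0 0 0
After step 4: ants at (2,2),(1,2)
  0 0 0 0 0
  0 0 5 0 0
  0 0 4 0 0
  0 0 0 0 0
  0 0 0 0 0
After step 5: ants at (1,2),(2,2)
  0 0 0 0 0
  0 0 6 0 0
  0 0 5 0 0
  0 0 0 0 0
  0 0 0 0 0
After step 6: ants at (2,2),(1,2)
  0 0 0 0 0
  0 0 7 0 0
  0 0 6 0 0
  0 0 0 0 0
  0 0 0 0 0

0 0 0 0 0
0 0 7 0 0
0 0 6 0 0
0 0 0 0 0
0 0 0 0 0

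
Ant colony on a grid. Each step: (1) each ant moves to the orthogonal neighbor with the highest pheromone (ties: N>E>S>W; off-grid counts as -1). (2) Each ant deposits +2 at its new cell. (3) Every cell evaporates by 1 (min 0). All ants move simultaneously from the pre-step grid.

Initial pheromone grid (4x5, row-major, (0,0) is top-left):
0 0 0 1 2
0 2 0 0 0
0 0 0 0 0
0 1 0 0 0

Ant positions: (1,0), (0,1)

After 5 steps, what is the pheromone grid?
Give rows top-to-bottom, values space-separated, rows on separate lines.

After step 1: ants at (1,1),(1,1)
  0 0 0 0 1
  0 5 0 0 0
  0 0 0 0 0
  0 0 0 0 0
After step 2: ants at (0,1),(0,1)
  0 3 0 0 0
  0 4 0 0 0
  0 0 0 0 0
  0 0 0 0 0
After step 3: ants at (1,1),(1,1)
  0 2 0 0 0
  0 7 0 0 0
  0 0 0 0 0
  0 0 0 0 0
After step 4: ants at (0,1),(0,1)
  0 5 0 0 0
  0 6 0 0 0
  0 0 0 0 0
  0 0 0 0 0
After step 5: ants at (1,1),(1,1)
  0 4 0 0 0
  0 9 0 0 0
  0 0 0 0 0
  0 0 0 0 0

0 4 0 0 0
0 9 0 0 0
0 0 0 0 0
0 0 0 0 0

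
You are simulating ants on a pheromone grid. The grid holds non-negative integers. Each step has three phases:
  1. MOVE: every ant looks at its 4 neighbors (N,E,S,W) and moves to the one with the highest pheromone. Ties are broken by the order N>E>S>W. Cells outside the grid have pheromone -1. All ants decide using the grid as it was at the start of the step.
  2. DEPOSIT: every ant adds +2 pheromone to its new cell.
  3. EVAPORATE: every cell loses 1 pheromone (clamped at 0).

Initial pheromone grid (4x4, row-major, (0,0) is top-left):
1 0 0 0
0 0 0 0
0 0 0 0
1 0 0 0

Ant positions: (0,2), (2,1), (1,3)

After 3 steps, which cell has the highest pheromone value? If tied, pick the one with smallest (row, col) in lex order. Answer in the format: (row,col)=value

Step 1: ant0:(0,2)->E->(0,3) | ant1:(2,1)->N->(1,1) | ant2:(1,3)->N->(0,3)
  grid max=3 at (0,3)
Step 2: ant0:(0,3)->S->(1,3) | ant1:(1,1)->N->(0,1) | ant2:(0,3)->S->(1,3)
  grid max=3 at (1,3)
Step 3: ant0:(1,3)->N->(0,3) | ant1:(0,1)->E->(0,2) | ant2:(1,3)->N->(0,3)
  grid max=5 at (0,3)
Final grid:
  0 0 1 5
  0 0 0 2
  0 0 0 0
  0 0 0 0
Max pheromone 5 at (0,3)

Answer: (0,3)=5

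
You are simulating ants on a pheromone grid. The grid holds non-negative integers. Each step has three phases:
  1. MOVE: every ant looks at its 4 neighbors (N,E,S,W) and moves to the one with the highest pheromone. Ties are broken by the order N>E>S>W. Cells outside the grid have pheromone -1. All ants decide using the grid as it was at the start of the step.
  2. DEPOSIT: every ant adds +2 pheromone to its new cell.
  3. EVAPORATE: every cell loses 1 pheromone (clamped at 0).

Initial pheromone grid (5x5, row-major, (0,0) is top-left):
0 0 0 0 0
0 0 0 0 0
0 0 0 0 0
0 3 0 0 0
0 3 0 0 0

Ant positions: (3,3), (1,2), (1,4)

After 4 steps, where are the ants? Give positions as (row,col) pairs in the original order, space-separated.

Step 1: ant0:(3,3)->N->(2,3) | ant1:(1,2)->N->(0,2) | ant2:(1,4)->N->(0,4)
  grid max=2 at (3,1)
Step 2: ant0:(2,3)->N->(1,3) | ant1:(0,2)->E->(0,3) | ant2:(0,4)->S->(1,4)
  grid max=1 at (0,3)
Step 3: ant0:(1,3)->N->(0,3) | ant1:(0,3)->S->(1,3) | ant2:(1,4)->W->(1,3)
  grid max=4 at (1,3)
Step 4: ant0:(0,3)->S->(1,3) | ant1:(1,3)->N->(0,3) | ant2:(1,3)->N->(0,3)
  grid max=5 at (0,3)

(1,3) (0,3) (0,3)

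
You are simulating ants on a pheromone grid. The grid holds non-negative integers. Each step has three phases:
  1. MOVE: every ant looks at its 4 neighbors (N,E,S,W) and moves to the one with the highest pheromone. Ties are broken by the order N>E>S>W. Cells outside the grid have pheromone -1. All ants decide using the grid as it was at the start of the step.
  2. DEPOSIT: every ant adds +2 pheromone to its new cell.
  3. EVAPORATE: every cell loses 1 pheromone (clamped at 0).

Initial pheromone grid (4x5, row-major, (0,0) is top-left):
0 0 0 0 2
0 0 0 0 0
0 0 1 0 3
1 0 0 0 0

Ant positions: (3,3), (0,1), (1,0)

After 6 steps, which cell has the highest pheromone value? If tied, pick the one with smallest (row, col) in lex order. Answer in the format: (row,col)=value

Step 1: ant0:(3,3)->N->(2,3) | ant1:(0,1)->E->(0,2) | ant2:(1,0)->N->(0,0)
  grid max=2 at (2,4)
Step 2: ant0:(2,3)->E->(2,4) | ant1:(0,2)->E->(0,3) | ant2:(0,0)->E->(0,1)
  grid max=3 at (2,4)
Step 3: ant0:(2,4)->N->(1,4) | ant1:(0,3)->E->(0,4) | ant2:(0,1)->E->(0,2)
  grid max=2 at (2,4)
Step 4: ant0:(1,4)->S->(2,4) | ant1:(0,4)->S->(1,4) | ant2:(0,2)->E->(0,3)
  grid max=3 at (2,4)
Step 5: ant0:(2,4)->N->(1,4) | ant1:(1,4)->S->(2,4) | ant2:(0,3)->E->(0,4)
  grid max=4 at (2,4)
Step 6: ant0:(1,4)->S->(2,4) | ant1:(2,4)->N->(1,4) | ant2:(0,4)->S->(1,4)
  grid max=6 at (1,4)
Final grid:
  0 0 0 0 0
  0 0 0 0 6
  0 0 0 0 5
  0 0 0 0 0
Max pheromone 6 at (1,4)

Answer: (1,4)=6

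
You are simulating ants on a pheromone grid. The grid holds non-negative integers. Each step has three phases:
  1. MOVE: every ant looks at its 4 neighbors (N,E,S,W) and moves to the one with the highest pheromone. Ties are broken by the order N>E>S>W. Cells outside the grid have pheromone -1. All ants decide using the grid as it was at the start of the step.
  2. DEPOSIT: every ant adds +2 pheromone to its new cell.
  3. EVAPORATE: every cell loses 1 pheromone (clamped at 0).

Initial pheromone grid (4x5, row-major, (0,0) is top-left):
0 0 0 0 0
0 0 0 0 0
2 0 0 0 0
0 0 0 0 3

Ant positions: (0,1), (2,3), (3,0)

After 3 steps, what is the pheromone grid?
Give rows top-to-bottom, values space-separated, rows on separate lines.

After step 1: ants at (0,2),(1,3),(2,0)
  0 0 1 0 0
  0 0 0 1 0
  3 0 0 0 0
  0 0 0 0 2
After step 2: ants at (0,3),(0,3),(1,0)
  0 0 0 3 0
  1 0 0 0 0
  2 0 0 0 0
  0 0 0 0 1
After step 3: ants at (0,4),(0,4),(2,0)
  0 0 0 2 3
  0 0 0 0 0
  3 0 0 0 0
  0 0 0 0 0

0 0 0 2 3
0 0 0 0 0
3 0 0 0 0
0 0 0 0 0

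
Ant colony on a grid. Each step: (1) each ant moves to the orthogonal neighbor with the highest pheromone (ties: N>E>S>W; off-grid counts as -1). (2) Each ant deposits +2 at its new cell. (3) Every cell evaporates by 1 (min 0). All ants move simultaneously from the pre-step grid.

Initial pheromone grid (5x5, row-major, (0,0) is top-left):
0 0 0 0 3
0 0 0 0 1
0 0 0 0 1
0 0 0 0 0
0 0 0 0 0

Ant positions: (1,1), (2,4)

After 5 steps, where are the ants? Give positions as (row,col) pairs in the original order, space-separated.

Step 1: ant0:(1,1)->N->(0,1) | ant1:(2,4)->N->(1,4)
  grid max=2 at (0,4)
Step 2: ant0:(0,1)->E->(0,2) | ant1:(1,4)->N->(0,4)
  grid max=3 at (0,4)
Step 3: ant0:(0,2)->E->(0,3) | ant1:(0,4)->S->(1,4)
  grid max=2 at (0,4)
Step 4: ant0:(0,3)->E->(0,4) | ant1:(1,4)->N->(0,4)
  grid max=5 at (0,4)
Step 5: ant0:(0,4)->S->(1,4) | ant1:(0,4)->S->(1,4)
  grid max=4 at (0,4)

(1,4) (1,4)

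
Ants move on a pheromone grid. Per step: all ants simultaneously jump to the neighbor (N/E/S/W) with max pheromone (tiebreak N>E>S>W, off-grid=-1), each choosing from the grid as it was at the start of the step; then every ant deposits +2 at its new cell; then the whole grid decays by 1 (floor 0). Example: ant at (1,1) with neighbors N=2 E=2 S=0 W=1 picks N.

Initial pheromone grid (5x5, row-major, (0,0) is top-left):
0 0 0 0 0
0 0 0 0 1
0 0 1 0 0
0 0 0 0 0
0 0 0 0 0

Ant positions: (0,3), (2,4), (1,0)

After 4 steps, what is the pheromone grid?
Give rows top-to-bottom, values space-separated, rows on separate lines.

After step 1: ants at (0,4),(1,4),(0,0)
  1 0 0 0 1
  0 0 0 0 2
  0 0 0 0 0
  0 0 0 0 0
  0 0 0 0 0
After step 2: ants at (1,4),(0,4),(0,1)
  0 1 0 0 2
  0 0 0 0 3
  0 0 0 0 0
  0 0 0 0 0
  0 0 0 0 0
After step 3: ants at (0,4),(1,4),(0,2)
  0 0 1 0 3
  0 0 0 0 4
  0 0 0 0 0
  0 0 0 0 0
  0 0 0 0 0
After step 4: ants at (1,4),(0,4),(0,3)
  0 0 0 1 4
  0 0 0 0 5
  0 0 0 0 0
  0 0 0 0 0
  0 0 0 0 0

0 0 0 1 4
0 0 0 0 5
0 0 0 0 0
0 0 0 0 0
0 0 0 0 0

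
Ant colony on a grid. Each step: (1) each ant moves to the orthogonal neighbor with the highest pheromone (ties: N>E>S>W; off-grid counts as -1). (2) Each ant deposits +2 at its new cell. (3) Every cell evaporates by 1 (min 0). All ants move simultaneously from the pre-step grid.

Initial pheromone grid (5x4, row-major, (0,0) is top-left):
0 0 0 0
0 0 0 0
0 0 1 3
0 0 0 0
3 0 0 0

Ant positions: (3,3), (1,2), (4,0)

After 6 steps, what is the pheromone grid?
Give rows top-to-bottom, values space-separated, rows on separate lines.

After step 1: ants at (2,3),(2,2),(3,0)
  0 0 0 0
  0 0 0 0
  0 0 2 4
  1 0 0 0
  2 0 0 0
After step 2: ants at (2,2),(2,3),(4,0)
  0 0 0 0
  0 0 0 0
  0 0 3 5
  0 0 0 0
  3 0 0 0
After step 3: ants at (2,3),(2,2),(3,0)
  0 0 0 0
  0 0 0 0
  0 0 4 6
  1 0 0 0
  2 0 0 0
After step 4: ants at (2,2),(2,3),(4,0)
  0 0 0 0
  0 0 0 0
  0 0 5 7
  0 0 0 0
  3 0 0 0
After step 5: ants at (2,3),(2,2),(3,0)
  0 0 0 0
  0 0 0 0
  0 0 6 8
  1 0 0 0
  2 0 0 0
After step 6: ants at (2,2),(2,3),(4,0)
  0 0 0 0
  0 0 0 0
  0 0 7 9
  0 0 0 0
  3 0 0 0

0 0 0 0
0 0 0 0
0 0 7 9
0 0 0 0
3 0 0 0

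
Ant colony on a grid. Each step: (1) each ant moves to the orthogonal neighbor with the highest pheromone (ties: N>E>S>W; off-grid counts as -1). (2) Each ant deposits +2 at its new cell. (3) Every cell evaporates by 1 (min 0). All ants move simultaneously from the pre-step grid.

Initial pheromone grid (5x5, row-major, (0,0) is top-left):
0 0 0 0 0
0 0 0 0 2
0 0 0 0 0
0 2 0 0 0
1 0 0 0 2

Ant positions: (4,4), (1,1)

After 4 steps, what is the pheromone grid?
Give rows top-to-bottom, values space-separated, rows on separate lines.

After step 1: ants at (3,4),(0,1)
  0 1 0 0 0
  0 0 0 0 1
  0 0 0 0 0
  0 1 0 0 1
  0 0 0 0 1
After step 2: ants at (4,4),(0,2)
  0 0 1 0 0
  0 0 0 0 0
  0 0 0 0 0
  0 0 0 0 0
  0 0 0 0 2
After step 3: ants at (3,4),(0,3)
  0 0 0 1 0
  0 0 0 0 0
  0 0 0 0 0
  0 0 0 0 1
  0 0 0 0 1
After step 4: ants at (4,4),(0,4)
  0 0 0 0 1
  0 0 0 0 0
  0 0 0 0 0
  0 0 0 0 0
  0 0 0 0 2

0 0 0 0 1
0 0 0 0 0
0 0 0 0 0
0 0 0 0 0
0 0 0 0 2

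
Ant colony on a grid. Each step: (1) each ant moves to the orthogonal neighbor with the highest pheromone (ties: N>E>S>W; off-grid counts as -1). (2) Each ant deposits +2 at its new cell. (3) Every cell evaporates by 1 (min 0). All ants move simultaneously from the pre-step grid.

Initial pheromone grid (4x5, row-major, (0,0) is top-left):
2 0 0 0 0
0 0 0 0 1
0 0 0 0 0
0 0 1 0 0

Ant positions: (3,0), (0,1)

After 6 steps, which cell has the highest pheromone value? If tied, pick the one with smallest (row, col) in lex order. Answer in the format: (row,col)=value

Step 1: ant0:(3,0)->N->(2,0) | ant1:(0,1)->W->(0,0)
  grid max=3 at (0,0)
Step 2: ant0:(2,0)->N->(1,0) | ant1:(0,0)->E->(0,1)
  grid max=2 at (0,0)
Step 3: ant0:(1,0)->N->(0,0) | ant1:(0,1)->W->(0,0)
  grid max=5 at (0,0)
Step 4: ant0:(0,0)->E->(0,1) | ant1:(0,0)->E->(0,1)
  grid max=4 at (0,0)
Step 5: ant0:(0,1)->W->(0,0) | ant1:(0,1)->W->(0,0)
  grid max=7 at (0,0)
Step 6: ant0:(0,0)->E->(0,1) | ant1:(0,0)->E->(0,1)
  grid max=6 at (0,0)
Final grid:
  6 5 0 0 0
  0 0 0 0 0
  0 0 0 0 0
  0 0 0 0 0
Max pheromone 6 at (0,0)

Answer: (0,0)=6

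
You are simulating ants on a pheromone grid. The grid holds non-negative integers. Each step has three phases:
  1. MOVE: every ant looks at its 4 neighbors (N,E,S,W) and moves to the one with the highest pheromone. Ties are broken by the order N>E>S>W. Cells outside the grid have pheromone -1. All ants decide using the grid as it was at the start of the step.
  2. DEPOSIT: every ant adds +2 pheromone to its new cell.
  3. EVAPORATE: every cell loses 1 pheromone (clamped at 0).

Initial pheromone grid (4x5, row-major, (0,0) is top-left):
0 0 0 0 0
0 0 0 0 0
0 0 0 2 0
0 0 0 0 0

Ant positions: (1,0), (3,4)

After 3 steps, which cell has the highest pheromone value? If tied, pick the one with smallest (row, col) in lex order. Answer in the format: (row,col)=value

Answer: (0,2)=1

Derivation:
Step 1: ant0:(1,0)->N->(0,0) | ant1:(3,4)->N->(2,4)
  grid max=1 at (0,0)
Step 2: ant0:(0,0)->E->(0,1) | ant1:(2,4)->W->(2,3)
  grid max=2 at (2,3)
Step 3: ant0:(0,1)->E->(0,2) | ant1:(2,3)->N->(1,3)
  grid max=1 at (0,2)
Final grid:
  0 0 1 0 0
  0 0 0 1 0
  0 0 0 1 0
  0 0 0 0 0
Max pheromone 1 at (0,2)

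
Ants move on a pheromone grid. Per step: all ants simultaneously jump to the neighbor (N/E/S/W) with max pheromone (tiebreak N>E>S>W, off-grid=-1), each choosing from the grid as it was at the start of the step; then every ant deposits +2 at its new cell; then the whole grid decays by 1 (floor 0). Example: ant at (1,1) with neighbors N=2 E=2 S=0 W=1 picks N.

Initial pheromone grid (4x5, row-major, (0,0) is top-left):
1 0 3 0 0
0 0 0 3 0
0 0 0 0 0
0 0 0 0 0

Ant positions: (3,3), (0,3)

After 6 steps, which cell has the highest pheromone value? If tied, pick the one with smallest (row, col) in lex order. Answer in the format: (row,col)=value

Answer: (1,3)=9

Derivation:
Step 1: ant0:(3,3)->N->(2,3) | ant1:(0,3)->S->(1,3)
  grid max=4 at (1,3)
Step 2: ant0:(2,3)->N->(1,3) | ant1:(1,3)->S->(2,3)
  grid max=5 at (1,3)
Step 3: ant0:(1,3)->S->(2,3) | ant1:(2,3)->N->(1,3)
  grid max=6 at (1,3)
Step 4: ant0:(2,3)->N->(1,3) | ant1:(1,3)->S->(2,3)
  grid max=7 at (1,3)
Step 5: ant0:(1,3)->S->(2,3) | ant1:(2,3)->N->(1,3)
  grid max=8 at (1,3)
Step 6: ant0:(2,3)->N->(1,3) | ant1:(1,3)->S->(2,3)
  grid max=9 at (1,3)
Final grid:
  0 0 0 0 0
  0 0 0 9 0
  0 0 0 6 0
  0 0 0 0 0
Max pheromone 9 at (1,3)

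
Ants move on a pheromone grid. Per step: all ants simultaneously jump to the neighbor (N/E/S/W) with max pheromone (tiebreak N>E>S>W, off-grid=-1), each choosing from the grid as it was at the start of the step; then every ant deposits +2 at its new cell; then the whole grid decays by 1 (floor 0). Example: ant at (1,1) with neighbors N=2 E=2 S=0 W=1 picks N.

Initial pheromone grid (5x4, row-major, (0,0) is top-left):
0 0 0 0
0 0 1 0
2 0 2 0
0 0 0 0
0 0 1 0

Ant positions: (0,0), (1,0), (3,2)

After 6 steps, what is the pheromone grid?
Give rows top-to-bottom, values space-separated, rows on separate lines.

After step 1: ants at (0,1),(2,0),(2,2)
  0 1 0 0
  0 0 0 0
  3 0 3 0
  0 0 0 0
  0 0 0 0
After step 2: ants at (0,2),(1,0),(1,2)
  0 0 1 0
  1 0 1 0
  2 0 2 0
  0 0 0 0
  0 0 0 0
After step 3: ants at (1,2),(2,0),(2,2)
  0 0 0 0
  0 0 2 0
  3 0 3 0
  0 0 0 0
  0 0 0 0
After step 4: ants at (2,2),(1,0),(1,2)
  0 0 0 0
  1 0 3 0
  2 0 4 0
  0 0 0 0
  0 0 0 0
After step 5: ants at (1,2),(2,0),(2,2)
  0 0 0 0
  0 0 4 0
  3 0 5 0
  0 0 0 0
  0 0 0 0
After step 6: ants at (2,2),(1,0),(1,2)
  0 0 0 0
  1 0 5 0
  2 0 6 0
  0 0 0 0
  0 0 0 0

0 0 0 0
1 0 5 0
2 0 6 0
0 0 0 0
0 0 0 0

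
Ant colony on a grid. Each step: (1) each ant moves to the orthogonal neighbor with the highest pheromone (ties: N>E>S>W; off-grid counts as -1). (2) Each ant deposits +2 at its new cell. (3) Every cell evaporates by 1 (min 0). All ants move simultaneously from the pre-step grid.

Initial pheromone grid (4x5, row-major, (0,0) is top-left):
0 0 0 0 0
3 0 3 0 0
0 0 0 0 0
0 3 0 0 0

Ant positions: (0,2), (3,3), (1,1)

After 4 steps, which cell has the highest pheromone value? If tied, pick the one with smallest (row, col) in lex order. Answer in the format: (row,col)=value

Answer: (1,2)=9

Derivation:
Step 1: ant0:(0,2)->S->(1,2) | ant1:(3,3)->N->(2,3) | ant2:(1,1)->E->(1,2)
  grid max=6 at (1,2)
Step 2: ant0:(1,2)->N->(0,2) | ant1:(2,3)->N->(1,3) | ant2:(1,2)->N->(0,2)
  grid max=5 at (1,2)
Step 3: ant0:(0,2)->S->(1,2) | ant1:(1,3)->W->(1,2) | ant2:(0,2)->S->(1,2)
  grid max=10 at (1,2)
Step 4: ant0:(1,2)->N->(0,2) | ant1:(1,2)->N->(0,2) | ant2:(1,2)->N->(0,2)
  grid max=9 at (1,2)
Final grid:
  0 0 7 0 0
  0 0 9 0 0
  0 0 0 0 0
  0 0 0 0 0
Max pheromone 9 at (1,2)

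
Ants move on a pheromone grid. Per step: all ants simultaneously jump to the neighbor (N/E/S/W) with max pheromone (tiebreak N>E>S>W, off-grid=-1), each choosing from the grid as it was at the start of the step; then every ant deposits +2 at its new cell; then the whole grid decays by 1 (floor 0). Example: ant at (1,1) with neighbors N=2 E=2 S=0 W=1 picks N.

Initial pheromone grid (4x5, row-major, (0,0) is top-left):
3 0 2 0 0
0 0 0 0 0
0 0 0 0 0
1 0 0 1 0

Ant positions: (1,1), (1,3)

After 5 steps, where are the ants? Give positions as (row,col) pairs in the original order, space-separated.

Step 1: ant0:(1,1)->N->(0,1) | ant1:(1,3)->N->(0,3)
  grid max=2 at (0,0)
Step 2: ant0:(0,1)->W->(0,0) | ant1:(0,3)->W->(0,2)
  grid max=3 at (0,0)
Step 3: ant0:(0,0)->E->(0,1) | ant1:(0,2)->E->(0,3)
  grid max=2 at (0,0)
Step 4: ant0:(0,1)->W->(0,0) | ant1:(0,3)->W->(0,2)
  grid max=3 at (0,0)
Step 5: ant0:(0,0)->E->(0,1) | ant1:(0,2)->E->(0,3)
  grid max=2 at (0,0)

(0,1) (0,3)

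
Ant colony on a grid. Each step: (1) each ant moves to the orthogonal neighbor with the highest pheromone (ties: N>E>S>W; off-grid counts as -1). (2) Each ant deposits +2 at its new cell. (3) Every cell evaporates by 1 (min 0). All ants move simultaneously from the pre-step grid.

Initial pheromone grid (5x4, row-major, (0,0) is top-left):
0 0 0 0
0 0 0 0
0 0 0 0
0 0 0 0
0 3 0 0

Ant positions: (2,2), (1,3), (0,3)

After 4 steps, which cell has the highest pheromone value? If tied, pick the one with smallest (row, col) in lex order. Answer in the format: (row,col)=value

Answer: (1,3)=8

Derivation:
Step 1: ant0:(2,2)->N->(1,2) | ant1:(1,3)->N->(0,3) | ant2:(0,3)->S->(1,3)
  grid max=2 at (4,1)
Step 2: ant0:(1,2)->E->(1,3) | ant1:(0,3)->S->(1,3) | ant2:(1,3)->N->(0,3)
  grid max=4 at (1,3)
Step 3: ant0:(1,3)->N->(0,3) | ant1:(1,3)->N->(0,3) | ant2:(0,3)->S->(1,3)
  grid max=5 at (0,3)
Step 4: ant0:(0,3)->S->(1,3) | ant1:(0,3)->S->(1,3) | ant2:(1,3)->N->(0,3)
  grid max=8 at (1,3)
Final grid:
  0 0 0 6
  0 0 0 8
  0 0 0 0
  0 0 0 0
  0 0 0 0
Max pheromone 8 at (1,3)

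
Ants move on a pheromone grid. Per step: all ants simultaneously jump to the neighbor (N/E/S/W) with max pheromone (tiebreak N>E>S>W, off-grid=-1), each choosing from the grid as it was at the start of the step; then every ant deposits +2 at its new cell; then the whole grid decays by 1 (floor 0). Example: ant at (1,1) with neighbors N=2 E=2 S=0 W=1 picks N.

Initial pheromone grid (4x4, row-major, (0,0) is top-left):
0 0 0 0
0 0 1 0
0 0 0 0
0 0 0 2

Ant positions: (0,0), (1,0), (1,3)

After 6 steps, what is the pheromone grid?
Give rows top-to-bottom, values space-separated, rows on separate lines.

After step 1: ants at (0,1),(0,0),(1,2)
  1 1 0 0
  0 0 2 0
  0 0 0 0
  0 0 0 1
After step 2: ants at (0,0),(0,1),(0,2)
  2 2 1 0
  0 0 1 0
  0 0 0 0
  0 0 0 0
After step 3: ants at (0,1),(0,0),(0,1)
  3 5 0 0
  0 0 0 0
  0 0 0 0
  0 0 0 0
After step 4: ants at (0,0),(0,1),(0,0)
  6 6 0 0
  0 0 0 0
  0 0 0 0
  0 0 0 0
After step 5: ants at (0,1),(0,0),(0,1)
  7 9 0 0
  0 0 0 0
  0 0 0 0
  0 0 0 0
After step 6: ants at (0,0),(0,1),(0,0)
  10 10 0 0
  0 0 0 0
  0 0 0 0
  0 0 0 0

10 10 0 0
0 0 0 0
0 0 0 0
0 0 0 0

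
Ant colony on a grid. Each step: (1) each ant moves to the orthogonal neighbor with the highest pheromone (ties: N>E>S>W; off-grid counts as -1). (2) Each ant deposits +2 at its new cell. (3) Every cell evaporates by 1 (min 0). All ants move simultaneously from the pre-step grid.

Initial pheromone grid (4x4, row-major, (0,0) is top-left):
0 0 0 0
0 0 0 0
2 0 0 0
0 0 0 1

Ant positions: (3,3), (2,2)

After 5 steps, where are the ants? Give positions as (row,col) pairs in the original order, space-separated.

Step 1: ant0:(3,3)->N->(2,3) | ant1:(2,2)->N->(1,2)
  grid max=1 at (1,2)
Step 2: ant0:(2,3)->N->(1,3) | ant1:(1,2)->N->(0,2)
  grid max=1 at (0,2)
Step 3: ant0:(1,3)->N->(0,3) | ant1:(0,2)->E->(0,3)
  grid max=3 at (0,3)
Step 4: ant0:(0,3)->S->(1,3) | ant1:(0,3)->S->(1,3)
  grid max=3 at (1,3)
Step 5: ant0:(1,3)->N->(0,3) | ant1:(1,3)->N->(0,3)
  grid max=5 at (0,3)

(0,3) (0,3)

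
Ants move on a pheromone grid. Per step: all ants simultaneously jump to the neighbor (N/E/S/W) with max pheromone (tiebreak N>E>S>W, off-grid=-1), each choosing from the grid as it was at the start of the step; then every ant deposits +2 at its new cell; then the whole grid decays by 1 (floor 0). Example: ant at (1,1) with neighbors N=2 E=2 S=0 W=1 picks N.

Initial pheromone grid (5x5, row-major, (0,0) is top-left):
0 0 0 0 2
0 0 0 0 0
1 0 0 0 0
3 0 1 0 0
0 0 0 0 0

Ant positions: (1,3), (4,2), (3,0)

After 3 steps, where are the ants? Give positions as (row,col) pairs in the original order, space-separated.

Step 1: ant0:(1,3)->N->(0,3) | ant1:(4,2)->N->(3,2) | ant2:(3,0)->N->(2,0)
  grid max=2 at (2,0)
Step 2: ant0:(0,3)->E->(0,4) | ant1:(3,2)->N->(2,2) | ant2:(2,0)->S->(3,0)
  grid max=3 at (3,0)
Step 3: ant0:(0,4)->S->(1,4) | ant1:(2,2)->S->(3,2) | ant2:(3,0)->N->(2,0)
  grid max=2 at (2,0)

(1,4) (3,2) (2,0)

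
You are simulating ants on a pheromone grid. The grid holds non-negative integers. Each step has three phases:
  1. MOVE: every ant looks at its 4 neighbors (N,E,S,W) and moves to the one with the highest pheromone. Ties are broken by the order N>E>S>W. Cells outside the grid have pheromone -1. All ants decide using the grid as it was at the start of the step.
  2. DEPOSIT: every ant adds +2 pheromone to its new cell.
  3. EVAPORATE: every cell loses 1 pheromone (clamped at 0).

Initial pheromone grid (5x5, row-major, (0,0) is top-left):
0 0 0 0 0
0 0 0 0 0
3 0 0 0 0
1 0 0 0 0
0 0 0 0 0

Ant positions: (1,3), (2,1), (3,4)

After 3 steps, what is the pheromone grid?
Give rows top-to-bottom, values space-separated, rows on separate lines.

After step 1: ants at (0,3),(2,0),(2,4)
  0 0 0 1 0
  0 0 0 0 0
  4 0 0 0 1
  0 0 0 0 0
  0 0 0 0 0
After step 2: ants at (0,4),(1,0),(1,4)
  0 0 0 0 1
  1 0 0 0 1
  3 0 0 0 0
  0 0 0 0 0
  0 0 0 0 0
After step 3: ants at (1,4),(2,0),(0,4)
  0 0 0 0 2
  0 0 0 0 2
  4 0 0 0 0
  0 0 0 0 0
  0 0 0 0 0

0 0 0 0 2
0 0 0 0 2
4 0 0 0 0
0 0 0 0 0
0 0 0 0 0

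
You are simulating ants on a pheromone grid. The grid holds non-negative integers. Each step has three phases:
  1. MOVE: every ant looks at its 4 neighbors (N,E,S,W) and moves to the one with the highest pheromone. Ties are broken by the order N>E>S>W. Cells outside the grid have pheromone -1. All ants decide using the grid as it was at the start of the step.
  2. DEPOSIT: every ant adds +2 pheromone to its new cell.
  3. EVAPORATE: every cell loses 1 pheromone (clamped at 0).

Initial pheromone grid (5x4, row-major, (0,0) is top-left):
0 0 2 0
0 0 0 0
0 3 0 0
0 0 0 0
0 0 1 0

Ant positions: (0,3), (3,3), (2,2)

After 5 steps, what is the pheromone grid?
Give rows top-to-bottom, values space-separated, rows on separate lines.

After step 1: ants at (0,2),(2,3),(2,1)
  0 0 3 0
  0 0 0 0
  0 4 0 1
  0 0 0 0
  0 0 0 0
After step 2: ants at (0,3),(1,3),(1,1)
  0 0 2 1
  0 1 0 1
  0 3 0 0
  0 0 0 0
  0 0 0 0
After step 3: ants at (0,2),(0,3),(2,1)
  0 0 3 2
  0 0 0 0
  0 4 0 0
  0 0 0 0
  0 0 0 0
After step 4: ants at (0,3),(0,2),(1,1)
  0 0 4 3
  0 1 0 0
  0 3 0 0
  0 0 0 0
  0 0 0 0
After step 5: ants at (0,2),(0,3),(2,1)
  0 0 5 4
  0 0 0 0
  0 4 0 0
  0 0 0 0
  0 0 0 0

0 0 5 4
0 0 0 0
0 4 0 0
0 0 0 0
0 0 0 0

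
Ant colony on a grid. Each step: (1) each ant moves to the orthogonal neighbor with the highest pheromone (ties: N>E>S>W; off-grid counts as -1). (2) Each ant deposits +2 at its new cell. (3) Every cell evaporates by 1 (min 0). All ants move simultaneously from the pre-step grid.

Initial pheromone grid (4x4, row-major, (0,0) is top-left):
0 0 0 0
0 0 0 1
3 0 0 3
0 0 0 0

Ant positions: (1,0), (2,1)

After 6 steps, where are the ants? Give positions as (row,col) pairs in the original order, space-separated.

Step 1: ant0:(1,0)->S->(2,0) | ant1:(2,1)->W->(2,0)
  grid max=6 at (2,0)
Step 2: ant0:(2,0)->N->(1,0) | ant1:(2,0)->N->(1,0)
  grid max=5 at (2,0)
Step 3: ant0:(1,0)->S->(2,0) | ant1:(1,0)->S->(2,0)
  grid max=8 at (2,0)
Step 4: ant0:(2,0)->N->(1,0) | ant1:(2,0)->N->(1,0)
  grid max=7 at (2,0)
Step 5: ant0:(1,0)->S->(2,0) | ant1:(1,0)->S->(2,0)
  grid max=10 at (2,0)
Step 6: ant0:(2,0)->N->(1,0) | ant1:(2,0)->N->(1,0)
  grid max=9 at (2,0)

(1,0) (1,0)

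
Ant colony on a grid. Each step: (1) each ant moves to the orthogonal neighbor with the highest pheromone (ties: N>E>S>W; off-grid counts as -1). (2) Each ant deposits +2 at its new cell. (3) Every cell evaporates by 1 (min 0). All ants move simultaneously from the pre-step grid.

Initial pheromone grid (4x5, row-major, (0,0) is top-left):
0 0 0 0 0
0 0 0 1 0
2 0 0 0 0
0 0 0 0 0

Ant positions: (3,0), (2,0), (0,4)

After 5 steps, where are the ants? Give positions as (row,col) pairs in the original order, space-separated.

Step 1: ant0:(3,0)->N->(2,0) | ant1:(2,0)->N->(1,0) | ant2:(0,4)->S->(1,4)
  grid max=3 at (2,0)
Step 2: ant0:(2,0)->N->(1,0) | ant1:(1,0)->S->(2,0) | ant2:(1,4)->N->(0,4)
  grid max=4 at (2,0)
Step 3: ant0:(1,0)->S->(2,0) | ant1:(2,0)->N->(1,0) | ant2:(0,4)->S->(1,4)
  grid max=5 at (2,0)
Step 4: ant0:(2,0)->N->(1,0) | ant1:(1,0)->S->(2,0) | ant2:(1,4)->N->(0,4)
  grid max=6 at (2,0)
Step 5: ant0:(1,0)->S->(2,0) | ant1:(2,0)->N->(1,0) | ant2:(0,4)->S->(1,4)
  grid max=7 at (2,0)

(2,0) (1,0) (1,4)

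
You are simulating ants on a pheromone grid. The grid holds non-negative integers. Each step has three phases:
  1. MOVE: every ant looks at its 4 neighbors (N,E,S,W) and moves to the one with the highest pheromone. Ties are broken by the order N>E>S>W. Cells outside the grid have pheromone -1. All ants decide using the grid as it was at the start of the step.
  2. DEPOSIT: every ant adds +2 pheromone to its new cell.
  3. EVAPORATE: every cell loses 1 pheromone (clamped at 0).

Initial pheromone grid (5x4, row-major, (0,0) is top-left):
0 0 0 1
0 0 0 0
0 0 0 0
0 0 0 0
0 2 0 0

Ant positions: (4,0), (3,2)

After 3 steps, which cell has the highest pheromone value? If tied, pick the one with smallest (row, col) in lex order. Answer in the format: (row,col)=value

Answer: (4,1)=3

Derivation:
Step 1: ant0:(4,0)->E->(4,1) | ant1:(3,2)->N->(2,2)
  grid max=3 at (4,1)
Step 2: ant0:(4,1)->N->(3,1) | ant1:(2,2)->N->(1,2)
  grid max=2 at (4,1)
Step 3: ant0:(3,1)->S->(4,1) | ant1:(1,2)->N->(0,2)
  grid max=3 at (4,1)
Final grid:
  0 0 1 0
  0 0 0 0
  0 0 0 0
  0 0 0 0
  0 3 0 0
Max pheromone 3 at (4,1)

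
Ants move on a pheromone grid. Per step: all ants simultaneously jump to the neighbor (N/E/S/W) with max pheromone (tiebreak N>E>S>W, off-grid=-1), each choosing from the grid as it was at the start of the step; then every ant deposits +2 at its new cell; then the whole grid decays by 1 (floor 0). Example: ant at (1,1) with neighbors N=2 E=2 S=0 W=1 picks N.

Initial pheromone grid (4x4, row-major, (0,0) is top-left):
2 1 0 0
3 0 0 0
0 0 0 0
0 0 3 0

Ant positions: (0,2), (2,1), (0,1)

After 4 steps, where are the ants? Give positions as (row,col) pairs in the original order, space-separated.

Step 1: ant0:(0,2)->W->(0,1) | ant1:(2,1)->N->(1,1) | ant2:(0,1)->W->(0,0)
  grid max=3 at (0,0)
Step 2: ant0:(0,1)->W->(0,0) | ant1:(1,1)->N->(0,1) | ant2:(0,0)->E->(0,1)
  grid max=5 at (0,1)
Step 3: ant0:(0,0)->E->(0,1) | ant1:(0,1)->W->(0,0) | ant2:(0,1)->W->(0,0)
  grid max=7 at (0,0)
Step 4: ant0:(0,1)->W->(0,0) | ant1:(0,0)->E->(0,1) | ant2:(0,0)->E->(0,1)
  grid max=9 at (0,1)

(0,0) (0,1) (0,1)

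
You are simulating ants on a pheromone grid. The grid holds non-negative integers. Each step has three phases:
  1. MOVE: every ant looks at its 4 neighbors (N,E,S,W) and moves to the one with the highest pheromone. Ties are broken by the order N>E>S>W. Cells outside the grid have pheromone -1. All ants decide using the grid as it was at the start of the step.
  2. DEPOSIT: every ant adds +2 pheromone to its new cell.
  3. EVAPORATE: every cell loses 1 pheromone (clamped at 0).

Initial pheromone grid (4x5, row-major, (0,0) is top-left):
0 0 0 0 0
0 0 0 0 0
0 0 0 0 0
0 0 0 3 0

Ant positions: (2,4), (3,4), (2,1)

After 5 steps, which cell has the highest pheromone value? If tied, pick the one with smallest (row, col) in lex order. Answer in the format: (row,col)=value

Answer: (3,3)=4

Derivation:
Step 1: ant0:(2,4)->N->(1,4) | ant1:(3,4)->W->(3,3) | ant2:(2,1)->N->(1,1)
  grid max=4 at (3,3)
Step 2: ant0:(1,4)->N->(0,4) | ant1:(3,3)->N->(2,3) | ant2:(1,1)->N->(0,1)
  grid max=3 at (3,3)
Step 3: ant0:(0,4)->S->(1,4) | ant1:(2,3)->S->(3,3) | ant2:(0,1)->E->(0,2)
  grid max=4 at (3,3)
Step 4: ant0:(1,4)->N->(0,4) | ant1:(3,3)->N->(2,3) | ant2:(0,2)->E->(0,3)
  grid max=3 at (3,3)
Step 5: ant0:(0,4)->W->(0,3) | ant1:(2,3)->S->(3,3) | ant2:(0,3)->E->(0,4)
  grid max=4 at (3,3)
Final grid:
  0 0 0 2 2
  0 0 0 0 0
  0 0 0 0 0
  0 0 0 4 0
Max pheromone 4 at (3,3)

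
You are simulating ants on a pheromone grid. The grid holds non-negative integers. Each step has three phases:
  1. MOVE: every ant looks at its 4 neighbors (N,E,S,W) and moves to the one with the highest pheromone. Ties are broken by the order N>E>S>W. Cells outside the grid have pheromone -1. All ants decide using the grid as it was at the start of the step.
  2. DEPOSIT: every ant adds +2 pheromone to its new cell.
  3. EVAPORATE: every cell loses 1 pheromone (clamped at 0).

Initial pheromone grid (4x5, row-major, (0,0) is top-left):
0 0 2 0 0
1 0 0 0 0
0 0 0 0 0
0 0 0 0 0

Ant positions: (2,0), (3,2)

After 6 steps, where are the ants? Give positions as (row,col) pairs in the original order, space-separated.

Step 1: ant0:(2,0)->N->(1,0) | ant1:(3,2)->N->(2,2)
  grid max=2 at (1,0)
Step 2: ant0:(1,0)->N->(0,0) | ant1:(2,2)->N->(1,2)
  grid max=1 at (0,0)
Step 3: ant0:(0,0)->S->(1,0) | ant1:(1,2)->N->(0,2)
  grid max=2 at (1,0)
Step 4: ant0:(1,0)->N->(0,0) | ant1:(0,2)->E->(0,3)
  grid max=1 at (0,0)
Step 5: ant0:(0,0)->S->(1,0) | ant1:(0,3)->E->(0,4)
  grid max=2 at (1,0)
Step 6: ant0:(1,0)->N->(0,0) | ant1:(0,4)->S->(1,4)
  grid max=1 at (0,0)

(0,0) (1,4)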